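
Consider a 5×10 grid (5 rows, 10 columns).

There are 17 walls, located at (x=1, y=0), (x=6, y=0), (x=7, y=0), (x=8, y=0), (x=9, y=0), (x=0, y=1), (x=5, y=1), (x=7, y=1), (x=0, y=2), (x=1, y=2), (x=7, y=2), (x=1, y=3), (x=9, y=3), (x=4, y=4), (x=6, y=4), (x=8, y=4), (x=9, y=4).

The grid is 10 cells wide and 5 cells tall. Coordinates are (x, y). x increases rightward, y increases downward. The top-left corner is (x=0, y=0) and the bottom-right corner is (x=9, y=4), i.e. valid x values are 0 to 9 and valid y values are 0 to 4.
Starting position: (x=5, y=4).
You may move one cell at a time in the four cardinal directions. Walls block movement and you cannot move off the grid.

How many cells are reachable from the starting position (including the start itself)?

BFS flood-fill from (x=5, y=4):
  Distance 0: (x=5, y=4)
  Distance 1: (x=5, y=3)
  Distance 2: (x=5, y=2), (x=4, y=3), (x=6, y=3)
  Distance 3: (x=4, y=2), (x=6, y=2), (x=3, y=3), (x=7, y=3)
  Distance 4: (x=4, y=1), (x=6, y=1), (x=3, y=2), (x=2, y=3), (x=8, y=3), (x=3, y=4), (x=7, y=4)
  Distance 5: (x=4, y=0), (x=3, y=1), (x=2, y=2), (x=8, y=2), (x=2, y=4)
  Distance 6: (x=3, y=0), (x=5, y=0), (x=2, y=1), (x=8, y=1), (x=9, y=2), (x=1, y=4)
  Distance 7: (x=2, y=0), (x=1, y=1), (x=9, y=1), (x=0, y=4)
  Distance 8: (x=0, y=3)
Total reachable: 32 (grid has 33 open cells total)

Answer: Reachable cells: 32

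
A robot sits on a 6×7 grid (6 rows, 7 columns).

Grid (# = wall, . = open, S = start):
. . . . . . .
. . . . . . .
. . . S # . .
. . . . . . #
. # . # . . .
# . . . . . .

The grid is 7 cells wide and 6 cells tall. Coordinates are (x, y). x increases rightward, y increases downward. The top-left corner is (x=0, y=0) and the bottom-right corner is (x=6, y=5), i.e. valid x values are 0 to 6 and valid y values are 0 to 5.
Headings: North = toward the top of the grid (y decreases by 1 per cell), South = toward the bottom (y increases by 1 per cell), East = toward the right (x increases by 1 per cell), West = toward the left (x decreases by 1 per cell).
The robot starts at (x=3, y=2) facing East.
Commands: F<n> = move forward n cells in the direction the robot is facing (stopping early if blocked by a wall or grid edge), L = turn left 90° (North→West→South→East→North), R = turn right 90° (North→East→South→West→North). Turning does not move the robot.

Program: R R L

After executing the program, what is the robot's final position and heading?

Answer: Final position: (x=3, y=2), facing South

Derivation:
Start: (x=3, y=2), facing East
  R: turn right, now facing South
  R: turn right, now facing West
  L: turn left, now facing South
Final: (x=3, y=2), facing South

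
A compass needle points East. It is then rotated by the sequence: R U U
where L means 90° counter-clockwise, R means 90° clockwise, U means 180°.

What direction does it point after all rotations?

Start: East
  R (right (90° clockwise)) -> South
  U (U-turn (180°)) -> North
  U (U-turn (180°)) -> South
Final: South

Answer: Final heading: South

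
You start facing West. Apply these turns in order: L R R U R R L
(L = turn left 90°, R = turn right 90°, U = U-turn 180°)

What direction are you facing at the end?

Answer: Final heading: West

Derivation:
Start: West
  L (left (90° counter-clockwise)) -> South
  R (right (90° clockwise)) -> West
  R (right (90° clockwise)) -> North
  U (U-turn (180°)) -> South
  R (right (90° clockwise)) -> West
  R (right (90° clockwise)) -> North
  L (left (90° counter-clockwise)) -> West
Final: West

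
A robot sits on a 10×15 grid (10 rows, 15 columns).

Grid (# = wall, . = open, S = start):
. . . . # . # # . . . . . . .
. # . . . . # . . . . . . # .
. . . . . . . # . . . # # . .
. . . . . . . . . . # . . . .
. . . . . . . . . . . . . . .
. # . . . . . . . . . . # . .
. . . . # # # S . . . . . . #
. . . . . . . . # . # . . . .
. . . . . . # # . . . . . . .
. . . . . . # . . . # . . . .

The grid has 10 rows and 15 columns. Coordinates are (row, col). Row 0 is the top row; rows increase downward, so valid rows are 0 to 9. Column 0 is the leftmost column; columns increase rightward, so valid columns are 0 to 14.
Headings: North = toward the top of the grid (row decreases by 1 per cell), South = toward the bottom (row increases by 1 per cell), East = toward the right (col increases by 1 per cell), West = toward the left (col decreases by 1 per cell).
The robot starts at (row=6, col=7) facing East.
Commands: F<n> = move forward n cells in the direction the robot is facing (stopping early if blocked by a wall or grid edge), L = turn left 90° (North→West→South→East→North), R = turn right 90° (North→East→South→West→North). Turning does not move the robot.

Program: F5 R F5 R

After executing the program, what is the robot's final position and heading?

Answer: Final position: (row=9, col=12), facing West

Derivation:
Start: (row=6, col=7), facing East
  F5: move forward 5, now at (row=6, col=12)
  R: turn right, now facing South
  F5: move forward 3/5 (blocked), now at (row=9, col=12)
  R: turn right, now facing West
Final: (row=9, col=12), facing West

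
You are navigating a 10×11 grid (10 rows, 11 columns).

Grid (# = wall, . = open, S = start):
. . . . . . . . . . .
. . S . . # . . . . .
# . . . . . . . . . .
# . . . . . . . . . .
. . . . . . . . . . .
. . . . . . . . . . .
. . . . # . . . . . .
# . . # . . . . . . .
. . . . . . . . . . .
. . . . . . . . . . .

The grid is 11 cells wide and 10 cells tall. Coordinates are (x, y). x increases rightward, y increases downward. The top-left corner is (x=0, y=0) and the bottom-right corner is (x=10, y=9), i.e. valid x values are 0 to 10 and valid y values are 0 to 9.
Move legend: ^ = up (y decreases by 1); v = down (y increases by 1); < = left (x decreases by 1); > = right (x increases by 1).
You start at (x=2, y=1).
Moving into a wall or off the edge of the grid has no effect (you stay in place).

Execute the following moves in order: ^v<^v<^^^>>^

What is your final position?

Answer: Final position: (x=2, y=0)

Derivation:
Start: (x=2, y=1)
  ^ (up): (x=2, y=1) -> (x=2, y=0)
  v (down): (x=2, y=0) -> (x=2, y=1)
  < (left): (x=2, y=1) -> (x=1, y=1)
  ^ (up): (x=1, y=1) -> (x=1, y=0)
  v (down): (x=1, y=0) -> (x=1, y=1)
  < (left): (x=1, y=1) -> (x=0, y=1)
  ^ (up): (x=0, y=1) -> (x=0, y=0)
  ^ (up): blocked, stay at (x=0, y=0)
  ^ (up): blocked, stay at (x=0, y=0)
  > (right): (x=0, y=0) -> (x=1, y=0)
  > (right): (x=1, y=0) -> (x=2, y=0)
  ^ (up): blocked, stay at (x=2, y=0)
Final: (x=2, y=0)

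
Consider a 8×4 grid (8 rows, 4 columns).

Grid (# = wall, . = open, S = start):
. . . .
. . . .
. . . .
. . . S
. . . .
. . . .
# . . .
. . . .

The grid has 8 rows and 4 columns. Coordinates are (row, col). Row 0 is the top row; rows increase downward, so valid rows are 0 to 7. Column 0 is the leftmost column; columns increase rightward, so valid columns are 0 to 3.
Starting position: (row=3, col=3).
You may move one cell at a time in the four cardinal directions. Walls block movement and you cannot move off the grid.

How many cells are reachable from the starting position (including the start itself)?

Answer: Reachable cells: 31

Derivation:
BFS flood-fill from (row=3, col=3):
  Distance 0: (row=3, col=3)
  Distance 1: (row=2, col=3), (row=3, col=2), (row=4, col=3)
  Distance 2: (row=1, col=3), (row=2, col=2), (row=3, col=1), (row=4, col=2), (row=5, col=3)
  Distance 3: (row=0, col=3), (row=1, col=2), (row=2, col=1), (row=3, col=0), (row=4, col=1), (row=5, col=2), (row=6, col=3)
  Distance 4: (row=0, col=2), (row=1, col=1), (row=2, col=0), (row=4, col=0), (row=5, col=1), (row=6, col=2), (row=7, col=3)
  Distance 5: (row=0, col=1), (row=1, col=0), (row=5, col=0), (row=6, col=1), (row=7, col=2)
  Distance 6: (row=0, col=0), (row=7, col=1)
  Distance 7: (row=7, col=0)
Total reachable: 31 (grid has 31 open cells total)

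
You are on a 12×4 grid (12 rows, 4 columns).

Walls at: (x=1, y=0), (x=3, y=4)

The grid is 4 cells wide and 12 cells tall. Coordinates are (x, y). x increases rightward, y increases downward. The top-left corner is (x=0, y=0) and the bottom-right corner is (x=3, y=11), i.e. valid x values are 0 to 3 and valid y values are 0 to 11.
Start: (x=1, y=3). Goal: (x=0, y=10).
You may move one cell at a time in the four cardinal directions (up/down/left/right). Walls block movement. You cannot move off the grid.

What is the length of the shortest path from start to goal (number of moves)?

Answer: Shortest path length: 8

Derivation:
BFS from (x=1, y=3) until reaching (x=0, y=10):
  Distance 0: (x=1, y=3)
  Distance 1: (x=1, y=2), (x=0, y=3), (x=2, y=3), (x=1, y=4)
  Distance 2: (x=1, y=1), (x=0, y=2), (x=2, y=2), (x=3, y=3), (x=0, y=4), (x=2, y=4), (x=1, y=5)
  Distance 3: (x=0, y=1), (x=2, y=1), (x=3, y=2), (x=0, y=5), (x=2, y=5), (x=1, y=6)
  Distance 4: (x=0, y=0), (x=2, y=0), (x=3, y=1), (x=3, y=5), (x=0, y=6), (x=2, y=6), (x=1, y=7)
  Distance 5: (x=3, y=0), (x=3, y=6), (x=0, y=7), (x=2, y=7), (x=1, y=8)
  Distance 6: (x=3, y=7), (x=0, y=8), (x=2, y=8), (x=1, y=9)
  Distance 7: (x=3, y=8), (x=0, y=9), (x=2, y=9), (x=1, y=10)
  Distance 8: (x=3, y=9), (x=0, y=10), (x=2, y=10), (x=1, y=11)  <- goal reached here
One shortest path (8 moves): (x=1, y=3) -> (x=0, y=3) -> (x=0, y=4) -> (x=0, y=5) -> (x=0, y=6) -> (x=0, y=7) -> (x=0, y=8) -> (x=0, y=9) -> (x=0, y=10)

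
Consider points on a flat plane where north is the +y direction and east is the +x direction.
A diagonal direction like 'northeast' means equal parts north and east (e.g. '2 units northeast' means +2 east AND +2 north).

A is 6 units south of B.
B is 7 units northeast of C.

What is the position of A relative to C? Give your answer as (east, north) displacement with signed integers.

Place C at the origin (east=0, north=0).
  B is 7 units northeast of C: delta (east=+7, north=+7); B at (east=7, north=7).
  A is 6 units south of B: delta (east=+0, north=-6); A at (east=7, north=1).
Therefore A relative to C: (east=7, north=1).

Answer: A is at (east=7, north=1) relative to C.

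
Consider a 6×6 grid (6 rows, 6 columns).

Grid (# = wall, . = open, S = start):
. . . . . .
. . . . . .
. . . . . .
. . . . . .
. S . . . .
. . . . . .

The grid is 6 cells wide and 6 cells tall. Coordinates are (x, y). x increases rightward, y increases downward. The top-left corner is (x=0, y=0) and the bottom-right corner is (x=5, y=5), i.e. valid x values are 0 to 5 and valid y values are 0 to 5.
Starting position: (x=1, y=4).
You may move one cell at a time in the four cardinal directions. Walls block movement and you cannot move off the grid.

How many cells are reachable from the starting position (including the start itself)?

Answer: Reachable cells: 36

Derivation:
BFS flood-fill from (x=1, y=4):
  Distance 0: (x=1, y=4)
  Distance 1: (x=1, y=3), (x=0, y=4), (x=2, y=4), (x=1, y=5)
  Distance 2: (x=1, y=2), (x=0, y=3), (x=2, y=3), (x=3, y=4), (x=0, y=5), (x=2, y=5)
  Distance 3: (x=1, y=1), (x=0, y=2), (x=2, y=2), (x=3, y=3), (x=4, y=4), (x=3, y=5)
  Distance 4: (x=1, y=0), (x=0, y=1), (x=2, y=1), (x=3, y=2), (x=4, y=3), (x=5, y=4), (x=4, y=5)
  Distance 5: (x=0, y=0), (x=2, y=0), (x=3, y=1), (x=4, y=2), (x=5, y=3), (x=5, y=5)
  Distance 6: (x=3, y=0), (x=4, y=1), (x=5, y=2)
  Distance 7: (x=4, y=0), (x=5, y=1)
  Distance 8: (x=5, y=0)
Total reachable: 36 (grid has 36 open cells total)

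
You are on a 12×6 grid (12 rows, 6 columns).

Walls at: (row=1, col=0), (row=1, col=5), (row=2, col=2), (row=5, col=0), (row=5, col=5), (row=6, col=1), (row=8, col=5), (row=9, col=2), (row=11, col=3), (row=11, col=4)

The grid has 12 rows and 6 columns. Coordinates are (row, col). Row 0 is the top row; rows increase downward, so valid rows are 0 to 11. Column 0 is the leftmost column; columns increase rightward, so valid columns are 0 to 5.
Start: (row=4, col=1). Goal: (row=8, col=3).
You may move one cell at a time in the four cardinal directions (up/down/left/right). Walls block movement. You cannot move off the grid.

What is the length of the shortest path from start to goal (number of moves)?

Answer: Shortest path length: 6

Derivation:
BFS from (row=4, col=1) until reaching (row=8, col=3):
  Distance 0: (row=4, col=1)
  Distance 1: (row=3, col=1), (row=4, col=0), (row=4, col=2), (row=5, col=1)
  Distance 2: (row=2, col=1), (row=3, col=0), (row=3, col=2), (row=4, col=3), (row=5, col=2)
  Distance 3: (row=1, col=1), (row=2, col=0), (row=3, col=3), (row=4, col=4), (row=5, col=3), (row=6, col=2)
  Distance 4: (row=0, col=1), (row=1, col=2), (row=2, col=3), (row=3, col=4), (row=4, col=5), (row=5, col=4), (row=6, col=3), (row=7, col=2)
  Distance 5: (row=0, col=0), (row=0, col=2), (row=1, col=3), (row=2, col=4), (row=3, col=5), (row=6, col=4), (row=7, col=1), (row=7, col=3), (row=8, col=2)
  Distance 6: (row=0, col=3), (row=1, col=4), (row=2, col=5), (row=6, col=5), (row=7, col=0), (row=7, col=4), (row=8, col=1), (row=8, col=3)  <- goal reached here
One shortest path (6 moves): (row=4, col=1) -> (row=4, col=2) -> (row=4, col=3) -> (row=5, col=3) -> (row=6, col=3) -> (row=7, col=3) -> (row=8, col=3)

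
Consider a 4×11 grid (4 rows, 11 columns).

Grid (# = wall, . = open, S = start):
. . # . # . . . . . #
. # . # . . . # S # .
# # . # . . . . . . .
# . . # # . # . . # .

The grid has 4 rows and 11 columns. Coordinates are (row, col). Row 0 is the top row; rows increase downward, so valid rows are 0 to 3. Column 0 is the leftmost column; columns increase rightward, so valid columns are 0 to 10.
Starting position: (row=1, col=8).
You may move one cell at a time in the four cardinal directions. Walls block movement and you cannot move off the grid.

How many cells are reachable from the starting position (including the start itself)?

BFS flood-fill from (row=1, col=8):
  Distance 0: (row=1, col=8)
  Distance 1: (row=0, col=8), (row=2, col=8)
  Distance 2: (row=0, col=7), (row=0, col=9), (row=2, col=7), (row=2, col=9), (row=3, col=8)
  Distance 3: (row=0, col=6), (row=2, col=6), (row=2, col=10), (row=3, col=7)
  Distance 4: (row=0, col=5), (row=1, col=6), (row=1, col=10), (row=2, col=5), (row=3, col=10)
  Distance 5: (row=1, col=5), (row=2, col=4), (row=3, col=5)
  Distance 6: (row=1, col=4)
Total reachable: 21 (grid has 29 open cells total)

Answer: Reachable cells: 21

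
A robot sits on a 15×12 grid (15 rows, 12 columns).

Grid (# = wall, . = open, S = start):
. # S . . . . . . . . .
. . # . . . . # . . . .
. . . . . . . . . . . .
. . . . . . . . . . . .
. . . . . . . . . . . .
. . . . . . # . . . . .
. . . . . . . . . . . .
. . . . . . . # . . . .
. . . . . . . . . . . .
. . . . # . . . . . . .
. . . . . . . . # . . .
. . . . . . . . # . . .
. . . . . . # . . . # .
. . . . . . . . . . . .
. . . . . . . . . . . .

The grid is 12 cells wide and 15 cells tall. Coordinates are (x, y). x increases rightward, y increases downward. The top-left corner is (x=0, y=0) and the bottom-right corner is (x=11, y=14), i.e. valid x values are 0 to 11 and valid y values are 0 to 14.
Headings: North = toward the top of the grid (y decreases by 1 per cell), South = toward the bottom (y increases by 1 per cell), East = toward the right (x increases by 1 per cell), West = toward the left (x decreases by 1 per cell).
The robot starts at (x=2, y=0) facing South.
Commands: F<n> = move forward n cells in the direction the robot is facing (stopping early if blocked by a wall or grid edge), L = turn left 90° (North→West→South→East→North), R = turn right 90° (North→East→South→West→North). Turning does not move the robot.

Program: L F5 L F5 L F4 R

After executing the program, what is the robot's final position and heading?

Start: (x=2, y=0), facing South
  L: turn left, now facing East
  F5: move forward 5, now at (x=7, y=0)
  L: turn left, now facing North
  F5: move forward 0/5 (blocked), now at (x=7, y=0)
  L: turn left, now facing West
  F4: move forward 4, now at (x=3, y=0)
  R: turn right, now facing North
Final: (x=3, y=0), facing North

Answer: Final position: (x=3, y=0), facing North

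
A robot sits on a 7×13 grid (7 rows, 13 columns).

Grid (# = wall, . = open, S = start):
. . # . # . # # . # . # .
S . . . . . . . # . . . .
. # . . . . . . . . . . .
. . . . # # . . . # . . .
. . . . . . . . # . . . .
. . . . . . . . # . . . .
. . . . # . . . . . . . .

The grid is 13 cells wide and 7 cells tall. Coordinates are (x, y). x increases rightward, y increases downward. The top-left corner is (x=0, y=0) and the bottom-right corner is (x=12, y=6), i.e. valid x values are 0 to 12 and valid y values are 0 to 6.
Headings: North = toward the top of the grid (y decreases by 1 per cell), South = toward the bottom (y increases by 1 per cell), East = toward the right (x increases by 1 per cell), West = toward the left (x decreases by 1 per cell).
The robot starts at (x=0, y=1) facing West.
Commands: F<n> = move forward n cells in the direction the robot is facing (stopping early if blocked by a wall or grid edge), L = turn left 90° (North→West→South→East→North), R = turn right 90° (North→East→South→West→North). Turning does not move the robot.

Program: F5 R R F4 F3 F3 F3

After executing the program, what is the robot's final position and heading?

Answer: Final position: (x=7, y=1), facing East

Derivation:
Start: (x=0, y=1), facing West
  F5: move forward 0/5 (blocked), now at (x=0, y=1)
  R: turn right, now facing North
  R: turn right, now facing East
  F4: move forward 4, now at (x=4, y=1)
  F3: move forward 3, now at (x=7, y=1)
  F3: move forward 0/3 (blocked), now at (x=7, y=1)
  F3: move forward 0/3 (blocked), now at (x=7, y=1)
Final: (x=7, y=1), facing East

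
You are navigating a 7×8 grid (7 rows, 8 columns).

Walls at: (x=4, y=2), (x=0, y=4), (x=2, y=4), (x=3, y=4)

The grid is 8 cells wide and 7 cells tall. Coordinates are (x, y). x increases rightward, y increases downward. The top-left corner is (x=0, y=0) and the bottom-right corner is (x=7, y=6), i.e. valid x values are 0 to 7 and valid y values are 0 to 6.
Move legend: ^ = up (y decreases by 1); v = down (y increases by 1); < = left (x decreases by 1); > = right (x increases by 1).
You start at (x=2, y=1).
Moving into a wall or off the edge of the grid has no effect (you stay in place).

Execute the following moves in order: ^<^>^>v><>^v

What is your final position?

Start: (x=2, y=1)
  ^ (up): (x=2, y=1) -> (x=2, y=0)
  < (left): (x=2, y=0) -> (x=1, y=0)
  ^ (up): blocked, stay at (x=1, y=0)
  > (right): (x=1, y=0) -> (x=2, y=0)
  ^ (up): blocked, stay at (x=2, y=0)
  > (right): (x=2, y=0) -> (x=3, y=0)
  v (down): (x=3, y=0) -> (x=3, y=1)
  > (right): (x=3, y=1) -> (x=4, y=1)
  < (left): (x=4, y=1) -> (x=3, y=1)
  > (right): (x=3, y=1) -> (x=4, y=1)
  ^ (up): (x=4, y=1) -> (x=4, y=0)
  v (down): (x=4, y=0) -> (x=4, y=1)
Final: (x=4, y=1)

Answer: Final position: (x=4, y=1)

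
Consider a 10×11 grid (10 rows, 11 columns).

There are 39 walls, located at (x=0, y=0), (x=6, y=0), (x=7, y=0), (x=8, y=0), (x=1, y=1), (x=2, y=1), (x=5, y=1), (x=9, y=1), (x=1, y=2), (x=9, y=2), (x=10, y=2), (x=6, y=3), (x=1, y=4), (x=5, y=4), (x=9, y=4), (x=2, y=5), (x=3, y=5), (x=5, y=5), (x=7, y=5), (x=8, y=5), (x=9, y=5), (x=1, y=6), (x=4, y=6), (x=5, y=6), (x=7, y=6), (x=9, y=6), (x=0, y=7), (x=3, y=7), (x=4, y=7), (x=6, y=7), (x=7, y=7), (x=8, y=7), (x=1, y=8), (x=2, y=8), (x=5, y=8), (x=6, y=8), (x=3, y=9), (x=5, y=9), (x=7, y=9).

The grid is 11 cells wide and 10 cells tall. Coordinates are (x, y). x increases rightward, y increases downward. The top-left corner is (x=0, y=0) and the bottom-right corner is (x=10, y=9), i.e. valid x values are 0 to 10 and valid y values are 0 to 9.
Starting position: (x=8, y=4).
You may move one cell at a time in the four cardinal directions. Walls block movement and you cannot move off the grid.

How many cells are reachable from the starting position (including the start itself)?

BFS flood-fill from (x=8, y=4):
  Distance 0: (x=8, y=4)
  Distance 1: (x=8, y=3), (x=7, y=4)
  Distance 2: (x=8, y=2), (x=7, y=3), (x=9, y=3), (x=6, y=4)
  Distance 3: (x=8, y=1), (x=7, y=2), (x=10, y=3), (x=6, y=5)
  Distance 4: (x=7, y=1), (x=6, y=2), (x=10, y=4), (x=6, y=6)
  Distance 5: (x=6, y=1), (x=5, y=2), (x=10, y=5)
  Distance 6: (x=4, y=2), (x=5, y=3), (x=10, y=6)
  Distance 7: (x=4, y=1), (x=3, y=2), (x=4, y=3), (x=10, y=7)
  Distance 8: (x=4, y=0), (x=3, y=1), (x=2, y=2), (x=3, y=3), (x=4, y=4), (x=9, y=7), (x=10, y=8)
  Distance 9: (x=3, y=0), (x=5, y=0), (x=2, y=3), (x=3, y=4), (x=4, y=5), (x=9, y=8), (x=10, y=9)
  Distance 10: (x=2, y=0), (x=1, y=3), (x=2, y=4), (x=8, y=8), (x=9, y=9)
  Distance 11: (x=1, y=0), (x=0, y=3), (x=7, y=8), (x=8, y=9)
  Distance 12: (x=0, y=2), (x=0, y=4)
  Distance 13: (x=0, y=1), (x=0, y=5)
  Distance 14: (x=1, y=5), (x=0, y=6)
Total reachable: 54 (grid has 71 open cells total)

Answer: Reachable cells: 54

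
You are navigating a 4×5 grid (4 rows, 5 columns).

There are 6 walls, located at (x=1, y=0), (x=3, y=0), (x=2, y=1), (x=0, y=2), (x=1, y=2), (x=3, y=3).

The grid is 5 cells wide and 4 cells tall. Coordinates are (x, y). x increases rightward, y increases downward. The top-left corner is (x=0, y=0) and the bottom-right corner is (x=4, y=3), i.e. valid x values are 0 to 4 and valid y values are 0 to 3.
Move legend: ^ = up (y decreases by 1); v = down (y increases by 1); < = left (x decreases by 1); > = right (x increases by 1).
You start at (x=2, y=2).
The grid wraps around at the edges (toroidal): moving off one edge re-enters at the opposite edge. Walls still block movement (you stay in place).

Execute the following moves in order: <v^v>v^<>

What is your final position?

Answer: Final position: (x=2, y=3)

Derivation:
Start: (x=2, y=2)
  < (left): blocked, stay at (x=2, y=2)
  v (down): (x=2, y=2) -> (x=2, y=3)
  ^ (up): (x=2, y=3) -> (x=2, y=2)
  v (down): (x=2, y=2) -> (x=2, y=3)
  > (right): blocked, stay at (x=2, y=3)
  v (down): (x=2, y=3) -> (x=2, y=0)
  ^ (up): (x=2, y=0) -> (x=2, y=3)
  < (left): (x=2, y=3) -> (x=1, y=3)
  > (right): (x=1, y=3) -> (x=2, y=3)
Final: (x=2, y=3)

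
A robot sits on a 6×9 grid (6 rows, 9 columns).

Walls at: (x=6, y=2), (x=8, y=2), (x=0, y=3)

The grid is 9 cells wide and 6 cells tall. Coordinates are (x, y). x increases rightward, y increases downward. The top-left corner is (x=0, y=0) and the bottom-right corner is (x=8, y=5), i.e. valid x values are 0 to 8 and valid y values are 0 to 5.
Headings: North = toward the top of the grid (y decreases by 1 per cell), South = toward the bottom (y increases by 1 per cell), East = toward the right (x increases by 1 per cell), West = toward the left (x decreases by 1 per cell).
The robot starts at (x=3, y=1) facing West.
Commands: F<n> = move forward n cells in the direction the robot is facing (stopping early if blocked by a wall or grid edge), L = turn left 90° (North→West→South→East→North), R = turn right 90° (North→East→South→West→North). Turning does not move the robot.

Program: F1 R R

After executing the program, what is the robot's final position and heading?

Start: (x=3, y=1), facing West
  F1: move forward 1, now at (x=2, y=1)
  R: turn right, now facing North
  R: turn right, now facing East
Final: (x=2, y=1), facing East

Answer: Final position: (x=2, y=1), facing East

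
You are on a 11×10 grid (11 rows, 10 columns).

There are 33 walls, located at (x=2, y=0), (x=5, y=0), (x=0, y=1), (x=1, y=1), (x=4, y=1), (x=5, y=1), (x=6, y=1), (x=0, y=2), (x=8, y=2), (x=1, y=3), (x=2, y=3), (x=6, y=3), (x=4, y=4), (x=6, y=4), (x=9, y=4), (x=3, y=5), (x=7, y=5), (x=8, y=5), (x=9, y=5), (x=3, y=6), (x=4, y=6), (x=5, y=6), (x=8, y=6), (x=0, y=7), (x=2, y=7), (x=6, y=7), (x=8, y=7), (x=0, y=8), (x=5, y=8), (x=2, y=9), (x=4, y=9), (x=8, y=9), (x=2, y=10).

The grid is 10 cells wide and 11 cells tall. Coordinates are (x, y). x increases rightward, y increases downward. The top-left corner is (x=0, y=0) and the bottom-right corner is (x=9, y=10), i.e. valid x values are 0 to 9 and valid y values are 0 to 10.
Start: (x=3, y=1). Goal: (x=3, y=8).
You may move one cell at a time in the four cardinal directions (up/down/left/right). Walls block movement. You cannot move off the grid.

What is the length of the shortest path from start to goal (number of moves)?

BFS from (x=3, y=1) until reaching (x=3, y=8):
  Distance 0: (x=3, y=1)
  Distance 1: (x=3, y=0), (x=2, y=1), (x=3, y=2)
  Distance 2: (x=4, y=0), (x=2, y=2), (x=4, y=2), (x=3, y=3)
  Distance 3: (x=1, y=2), (x=5, y=2), (x=4, y=3), (x=3, y=4)
  Distance 4: (x=6, y=2), (x=5, y=3), (x=2, y=4)
  Distance 5: (x=7, y=2), (x=1, y=4), (x=5, y=4), (x=2, y=5)
  Distance 6: (x=7, y=1), (x=7, y=3), (x=0, y=4), (x=1, y=5), (x=5, y=5), (x=2, y=6)
  Distance 7: (x=7, y=0), (x=8, y=1), (x=0, y=3), (x=8, y=3), (x=7, y=4), (x=0, y=5), (x=4, y=5), (x=6, y=5), (x=1, y=6)
  Distance 8: (x=6, y=0), (x=8, y=0), (x=9, y=1), (x=9, y=3), (x=8, y=4), (x=0, y=6), (x=6, y=6), (x=1, y=7)
  Distance 9: (x=9, y=0), (x=9, y=2), (x=7, y=6), (x=1, y=8)
  Distance 10: (x=7, y=7), (x=2, y=8), (x=1, y=9)
  Distance 11: (x=3, y=8), (x=7, y=8), (x=0, y=9), (x=1, y=10)  <- goal reached here
One shortest path (11 moves): (x=3, y=1) -> (x=3, y=2) -> (x=3, y=3) -> (x=3, y=4) -> (x=2, y=4) -> (x=1, y=4) -> (x=1, y=5) -> (x=1, y=6) -> (x=1, y=7) -> (x=1, y=8) -> (x=2, y=8) -> (x=3, y=8)

Answer: Shortest path length: 11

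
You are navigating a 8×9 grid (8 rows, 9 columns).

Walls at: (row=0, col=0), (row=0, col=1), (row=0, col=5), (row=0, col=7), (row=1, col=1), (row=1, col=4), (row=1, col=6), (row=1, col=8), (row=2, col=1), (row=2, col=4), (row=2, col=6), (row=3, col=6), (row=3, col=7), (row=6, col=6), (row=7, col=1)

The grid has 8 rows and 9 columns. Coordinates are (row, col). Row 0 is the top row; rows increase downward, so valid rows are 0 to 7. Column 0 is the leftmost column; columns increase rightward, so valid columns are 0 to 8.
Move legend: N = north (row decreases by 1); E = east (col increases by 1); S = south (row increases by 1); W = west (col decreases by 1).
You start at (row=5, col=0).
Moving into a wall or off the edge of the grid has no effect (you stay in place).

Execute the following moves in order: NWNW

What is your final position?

Answer: Final position: (row=3, col=0)

Derivation:
Start: (row=5, col=0)
  N (north): (row=5, col=0) -> (row=4, col=0)
  W (west): blocked, stay at (row=4, col=0)
  N (north): (row=4, col=0) -> (row=3, col=0)
  W (west): blocked, stay at (row=3, col=0)
Final: (row=3, col=0)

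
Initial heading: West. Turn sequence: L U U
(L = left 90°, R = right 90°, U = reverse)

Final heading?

Answer: Final heading: South

Derivation:
Start: West
  L (left (90° counter-clockwise)) -> South
  U (U-turn (180°)) -> North
  U (U-turn (180°)) -> South
Final: South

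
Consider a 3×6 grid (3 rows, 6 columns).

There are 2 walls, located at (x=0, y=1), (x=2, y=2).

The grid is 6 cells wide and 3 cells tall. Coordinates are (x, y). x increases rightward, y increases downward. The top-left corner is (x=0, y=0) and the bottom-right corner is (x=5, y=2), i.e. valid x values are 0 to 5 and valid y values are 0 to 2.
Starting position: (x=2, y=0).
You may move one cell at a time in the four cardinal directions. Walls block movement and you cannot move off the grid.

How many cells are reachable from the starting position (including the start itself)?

Answer: Reachable cells: 16

Derivation:
BFS flood-fill from (x=2, y=0):
  Distance 0: (x=2, y=0)
  Distance 1: (x=1, y=0), (x=3, y=0), (x=2, y=1)
  Distance 2: (x=0, y=0), (x=4, y=0), (x=1, y=1), (x=3, y=1)
  Distance 3: (x=5, y=0), (x=4, y=1), (x=1, y=2), (x=3, y=2)
  Distance 4: (x=5, y=1), (x=0, y=2), (x=4, y=2)
  Distance 5: (x=5, y=2)
Total reachable: 16 (grid has 16 open cells total)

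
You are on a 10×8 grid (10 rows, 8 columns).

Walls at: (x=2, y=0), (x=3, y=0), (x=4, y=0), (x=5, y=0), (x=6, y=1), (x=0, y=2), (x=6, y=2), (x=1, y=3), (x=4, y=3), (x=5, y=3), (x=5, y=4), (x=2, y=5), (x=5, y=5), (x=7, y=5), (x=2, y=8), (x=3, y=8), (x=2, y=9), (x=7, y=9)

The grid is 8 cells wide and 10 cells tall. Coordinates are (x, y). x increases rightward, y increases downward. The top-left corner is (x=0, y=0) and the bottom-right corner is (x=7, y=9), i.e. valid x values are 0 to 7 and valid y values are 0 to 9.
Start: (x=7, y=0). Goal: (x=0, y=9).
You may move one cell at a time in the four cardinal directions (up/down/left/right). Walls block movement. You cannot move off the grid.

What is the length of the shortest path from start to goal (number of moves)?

BFS from (x=7, y=0) until reaching (x=0, y=9):
  Distance 0: (x=7, y=0)
  Distance 1: (x=6, y=0), (x=7, y=1)
  Distance 2: (x=7, y=2)
  Distance 3: (x=7, y=3)
  Distance 4: (x=6, y=3), (x=7, y=4)
  Distance 5: (x=6, y=4)
  Distance 6: (x=6, y=5)
  Distance 7: (x=6, y=6)
  Distance 8: (x=5, y=6), (x=7, y=6), (x=6, y=7)
  Distance 9: (x=4, y=6), (x=5, y=7), (x=7, y=7), (x=6, y=8)
  Distance 10: (x=4, y=5), (x=3, y=6), (x=4, y=7), (x=5, y=8), (x=7, y=8), (x=6, y=9)
  Distance 11: (x=4, y=4), (x=3, y=5), (x=2, y=6), (x=3, y=7), (x=4, y=8), (x=5, y=9)
  Distance 12: (x=3, y=4), (x=1, y=6), (x=2, y=7), (x=4, y=9)
  Distance 13: (x=3, y=3), (x=2, y=4), (x=1, y=5), (x=0, y=6), (x=1, y=7), (x=3, y=9)
  Distance 14: (x=3, y=2), (x=2, y=3), (x=1, y=4), (x=0, y=5), (x=0, y=7), (x=1, y=8)
  Distance 15: (x=3, y=1), (x=2, y=2), (x=4, y=2), (x=0, y=4), (x=0, y=8), (x=1, y=9)
  Distance 16: (x=2, y=1), (x=4, y=1), (x=1, y=2), (x=5, y=2), (x=0, y=3), (x=0, y=9)  <- goal reached here
One shortest path (16 moves): (x=7, y=0) -> (x=7, y=1) -> (x=7, y=2) -> (x=7, y=3) -> (x=6, y=3) -> (x=6, y=4) -> (x=6, y=5) -> (x=6, y=6) -> (x=5, y=6) -> (x=4, y=6) -> (x=3, y=6) -> (x=2, y=6) -> (x=1, y=6) -> (x=0, y=6) -> (x=0, y=7) -> (x=0, y=8) -> (x=0, y=9)

Answer: Shortest path length: 16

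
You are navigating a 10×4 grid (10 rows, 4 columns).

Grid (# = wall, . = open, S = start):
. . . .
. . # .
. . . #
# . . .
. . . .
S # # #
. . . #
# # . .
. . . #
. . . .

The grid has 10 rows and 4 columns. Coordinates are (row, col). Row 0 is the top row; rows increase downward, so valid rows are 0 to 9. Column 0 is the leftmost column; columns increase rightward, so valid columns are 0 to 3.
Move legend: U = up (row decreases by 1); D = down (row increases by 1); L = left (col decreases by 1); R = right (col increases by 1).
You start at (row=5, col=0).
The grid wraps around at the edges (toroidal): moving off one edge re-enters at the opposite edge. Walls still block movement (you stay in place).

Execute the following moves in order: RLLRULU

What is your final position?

Answer: Final position: (row=3, col=3)

Derivation:
Start: (row=5, col=0)
  R (right): blocked, stay at (row=5, col=0)
  L (left): blocked, stay at (row=5, col=0)
  L (left): blocked, stay at (row=5, col=0)
  R (right): blocked, stay at (row=5, col=0)
  U (up): (row=5, col=0) -> (row=4, col=0)
  L (left): (row=4, col=0) -> (row=4, col=3)
  U (up): (row=4, col=3) -> (row=3, col=3)
Final: (row=3, col=3)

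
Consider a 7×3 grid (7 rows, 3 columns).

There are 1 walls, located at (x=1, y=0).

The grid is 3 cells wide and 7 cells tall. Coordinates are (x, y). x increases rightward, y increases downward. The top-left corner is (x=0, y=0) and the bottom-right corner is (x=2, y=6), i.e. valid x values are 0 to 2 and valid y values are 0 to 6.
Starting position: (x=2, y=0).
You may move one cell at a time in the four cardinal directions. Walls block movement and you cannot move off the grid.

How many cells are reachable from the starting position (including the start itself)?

Answer: Reachable cells: 20

Derivation:
BFS flood-fill from (x=2, y=0):
  Distance 0: (x=2, y=0)
  Distance 1: (x=2, y=1)
  Distance 2: (x=1, y=1), (x=2, y=2)
  Distance 3: (x=0, y=1), (x=1, y=2), (x=2, y=3)
  Distance 4: (x=0, y=0), (x=0, y=2), (x=1, y=3), (x=2, y=4)
  Distance 5: (x=0, y=3), (x=1, y=4), (x=2, y=5)
  Distance 6: (x=0, y=4), (x=1, y=5), (x=2, y=6)
  Distance 7: (x=0, y=5), (x=1, y=6)
  Distance 8: (x=0, y=6)
Total reachable: 20 (grid has 20 open cells total)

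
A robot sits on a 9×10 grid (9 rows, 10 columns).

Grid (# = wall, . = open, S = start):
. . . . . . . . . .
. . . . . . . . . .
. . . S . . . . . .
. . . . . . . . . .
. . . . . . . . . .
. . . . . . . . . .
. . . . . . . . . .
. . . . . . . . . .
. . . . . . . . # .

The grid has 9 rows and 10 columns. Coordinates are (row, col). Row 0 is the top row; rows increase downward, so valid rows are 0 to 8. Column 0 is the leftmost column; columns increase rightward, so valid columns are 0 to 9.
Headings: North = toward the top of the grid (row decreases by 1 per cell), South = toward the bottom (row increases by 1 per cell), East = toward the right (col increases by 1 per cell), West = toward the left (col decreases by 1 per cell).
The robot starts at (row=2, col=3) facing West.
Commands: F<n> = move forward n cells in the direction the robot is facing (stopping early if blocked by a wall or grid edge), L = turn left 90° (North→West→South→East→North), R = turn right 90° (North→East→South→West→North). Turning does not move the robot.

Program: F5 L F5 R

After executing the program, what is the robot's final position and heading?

Answer: Final position: (row=7, col=0), facing West

Derivation:
Start: (row=2, col=3), facing West
  F5: move forward 3/5 (blocked), now at (row=2, col=0)
  L: turn left, now facing South
  F5: move forward 5, now at (row=7, col=0)
  R: turn right, now facing West
Final: (row=7, col=0), facing West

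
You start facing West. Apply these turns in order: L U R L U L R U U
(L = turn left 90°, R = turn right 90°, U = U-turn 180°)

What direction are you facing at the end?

Answer: Final heading: South

Derivation:
Start: West
  L (left (90° counter-clockwise)) -> South
  U (U-turn (180°)) -> North
  R (right (90° clockwise)) -> East
  L (left (90° counter-clockwise)) -> North
  U (U-turn (180°)) -> South
  L (left (90° counter-clockwise)) -> East
  R (right (90° clockwise)) -> South
  U (U-turn (180°)) -> North
  U (U-turn (180°)) -> South
Final: South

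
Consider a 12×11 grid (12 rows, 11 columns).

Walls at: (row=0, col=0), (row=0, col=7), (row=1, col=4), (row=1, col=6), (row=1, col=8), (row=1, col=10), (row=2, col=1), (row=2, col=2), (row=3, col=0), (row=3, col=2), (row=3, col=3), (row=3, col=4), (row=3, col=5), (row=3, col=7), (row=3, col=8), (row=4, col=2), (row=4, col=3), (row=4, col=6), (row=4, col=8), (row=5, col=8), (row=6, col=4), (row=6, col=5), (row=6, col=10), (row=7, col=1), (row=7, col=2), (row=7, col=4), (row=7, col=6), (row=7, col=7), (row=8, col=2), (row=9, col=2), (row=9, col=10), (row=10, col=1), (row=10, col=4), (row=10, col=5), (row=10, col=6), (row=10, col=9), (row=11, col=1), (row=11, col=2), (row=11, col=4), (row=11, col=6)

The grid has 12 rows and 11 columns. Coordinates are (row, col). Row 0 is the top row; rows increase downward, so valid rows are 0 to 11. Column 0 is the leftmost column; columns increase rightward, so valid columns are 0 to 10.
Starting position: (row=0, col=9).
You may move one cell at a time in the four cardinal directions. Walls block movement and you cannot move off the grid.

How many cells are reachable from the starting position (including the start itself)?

BFS flood-fill from (row=0, col=9):
  Distance 0: (row=0, col=9)
  Distance 1: (row=0, col=8), (row=0, col=10), (row=1, col=9)
  Distance 2: (row=2, col=9)
  Distance 3: (row=2, col=8), (row=2, col=10), (row=3, col=9)
  Distance 4: (row=2, col=7), (row=3, col=10), (row=4, col=9)
  Distance 5: (row=1, col=7), (row=2, col=6), (row=4, col=10), (row=5, col=9)
  Distance 6: (row=2, col=5), (row=3, col=6), (row=5, col=10), (row=6, col=9)
  Distance 7: (row=1, col=5), (row=2, col=4), (row=6, col=8), (row=7, col=9)
  Distance 8: (row=0, col=5), (row=2, col=3), (row=6, col=7), (row=7, col=8), (row=7, col=10), (row=8, col=9)
  Distance 9: (row=0, col=4), (row=0, col=6), (row=1, col=3), (row=5, col=7), (row=6, col=6), (row=8, col=8), (row=8, col=10), (row=9, col=9)
  Distance 10: (row=0, col=3), (row=1, col=2), (row=4, col=7), (row=5, col=6), (row=8, col=7), (row=9, col=8)
  Distance 11: (row=0, col=2), (row=1, col=1), (row=5, col=5), (row=8, col=6), (row=9, col=7), (row=10, col=8)
  Distance 12: (row=0, col=1), (row=1, col=0), (row=4, col=5), (row=5, col=4), (row=8, col=5), (row=9, col=6), (row=10, col=7), (row=11, col=8)
  Distance 13: (row=2, col=0), (row=4, col=4), (row=5, col=3), (row=7, col=5), (row=8, col=4), (row=9, col=5), (row=11, col=7), (row=11, col=9)
  Distance 14: (row=5, col=2), (row=6, col=3), (row=8, col=3), (row=9, col=4), (row=11, col=10)
  Distance 15: (row=5, col=1), (row=6, col=2), (row=7, col=3), (row=9, col=3), (row=10, col=10)
  Distance 16: (row=4, col=1), (row=5, col=0), (row=6, col=1), (row=10, col=3)
  Distance 17: (row=3, col=1), (row=4, col=0), (row=6, col=0), (row=10, col=2), (row=11, col=3)
  Distance 18: (row=7, col=0)
  Distance 19: (row=8, col=0)
  Distance 20: (row=8, col=1), (row=9, col=0)
  Distance 21: (row=9, col=1), (row=10, col=0)
  Distance 22: (row=11, col=0)
Total reachable: 91 (grid has 92 open cells total)

Answer: Reachable cells: 91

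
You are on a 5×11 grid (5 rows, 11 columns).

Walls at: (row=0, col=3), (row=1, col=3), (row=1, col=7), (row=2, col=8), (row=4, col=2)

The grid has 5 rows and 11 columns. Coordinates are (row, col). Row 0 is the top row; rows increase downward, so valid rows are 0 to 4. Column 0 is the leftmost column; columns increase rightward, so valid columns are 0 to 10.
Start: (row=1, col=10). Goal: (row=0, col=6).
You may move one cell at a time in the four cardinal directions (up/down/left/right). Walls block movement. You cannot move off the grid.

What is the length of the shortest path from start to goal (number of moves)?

BFS from (row=1, col=10) until reaching (row=0, col=6):
  Distance 0: (row=1, col=10)
  Distance 1: (row=0, col=10), (row=1, col=9), (row=2, col=10)
  Distance 2: (row=0, col=9), (row=1, col=8), (row=2, col=9), (row=3, col=10)
  Distance 3: (row=0, col=8), (row=3, col=9), (row=4, col=10)
  Distance 4: (row=0, col=7), (row=3, col=8), (row=4, col=9)
  Distance 5: (row=0, col=6), (row=3, col=7), (row=4, col=8)  <- goal reached here
One shortest path (5 moves): (row=1, col=10) -> (row=1, col=9) -> (row=1, col=8) -> (row=0, col=8) -> (row=0, col=7) -> (row=0, col=6)

Answer: Shortest path length: 5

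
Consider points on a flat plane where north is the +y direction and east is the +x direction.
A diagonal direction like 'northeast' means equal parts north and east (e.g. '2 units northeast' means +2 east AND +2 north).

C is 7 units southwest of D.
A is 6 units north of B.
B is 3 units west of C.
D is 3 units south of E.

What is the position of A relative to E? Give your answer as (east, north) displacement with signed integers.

Answer: A is at (east=-10, north=-4) relative to E.

Derivation:
Place E at the origin (east=0, north=0).
  D is 3 units south of E: delta (east=+0, north=-3); D at (east=0, north=-3).
  C is 7 units southwest of D: delta (east=-7, north=-7); C at (east=-7, north=-10).
  B is 3 units west of C: delta (east=-3, north=+0); B at (east=-10, north=-10).
  A is 6 units north of B: delta (east=+0, north=+6); A at (east=-10, north=-4).
Therefore A relative to E: (east=-10, north=-4).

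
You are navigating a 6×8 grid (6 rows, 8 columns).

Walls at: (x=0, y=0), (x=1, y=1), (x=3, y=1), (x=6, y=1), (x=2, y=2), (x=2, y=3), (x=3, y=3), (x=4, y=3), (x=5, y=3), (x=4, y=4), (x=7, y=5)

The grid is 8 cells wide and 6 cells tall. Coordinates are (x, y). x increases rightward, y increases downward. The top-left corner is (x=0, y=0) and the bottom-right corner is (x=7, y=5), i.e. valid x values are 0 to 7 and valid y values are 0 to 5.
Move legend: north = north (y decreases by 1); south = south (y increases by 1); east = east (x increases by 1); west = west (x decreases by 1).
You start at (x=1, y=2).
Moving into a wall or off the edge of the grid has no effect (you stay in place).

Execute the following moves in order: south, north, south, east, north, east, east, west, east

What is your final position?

Start: (x=1, y=2)
  south (south): (x=1, y=2) -> (x=1, y=3)
  north (north): (x=1, y=3) -> (x=1, y=2)
  south (south): (x=1, y=2) -> (x=1, y=3)
  east (east): blocked, stay at (x=1, y=3)
  north (north): (x=1, y=3) -> (x=1, y=2)
  east (east): blocked, stay at (x=1, y=2)
  east (east): blocked, stay at (x=1, y=2)
  west (west): (x=1, y=2) -> (x=0, y=2)
  east (east): (x=0, y=2) -> (x=1, y=2)
Final: (x=1, y=2)

Answer: Final position: (x=1, y=2)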